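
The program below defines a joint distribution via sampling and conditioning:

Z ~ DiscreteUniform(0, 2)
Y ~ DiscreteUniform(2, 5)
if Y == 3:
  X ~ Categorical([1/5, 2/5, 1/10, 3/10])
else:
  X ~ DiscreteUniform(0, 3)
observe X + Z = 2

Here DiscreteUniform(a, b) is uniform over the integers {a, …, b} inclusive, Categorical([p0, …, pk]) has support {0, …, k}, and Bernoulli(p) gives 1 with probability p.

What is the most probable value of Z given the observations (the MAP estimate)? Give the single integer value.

argmax_v P(Z = v | obs) = 1

Enumerate traces; 12 have nonzero weight after conditioning:
  (Z=0, Y=2, X=2) weight 1/48
  (Z=0, Y=3, X=2) weight 1/120
  (Z=0, Y=4, X=2) weight 1/48
  (Z=0, Y=5, X=2) weight 1/48
  (Z=1, Y=2, X=1) weight 1/48
  (Z=1, Y=3, X=1) weight 1/30
  (Z=1, Y=4, X=1) weight 1/48
  (Z=1, Y=5, X=1) weight 1/48
  (Z=2, Y=2, X=0) weight 1/48
  … 3 more
Group by Z:
  weight(Z=0) = 17/240
  weight(Z=1) = 23/240
  weight(Z=2) = 19/240
Total weight = 17/240 + 23/240 + 19/240 = 59/240
P(Z=0 | obs) = 17/240 / 59/240 = 17/59
P(Z=1 | obs) = 23/240 / 59/240 = 23/59
P(Z=2 | obs) = 19/240 / 59/240 = 19/59
argmax = 1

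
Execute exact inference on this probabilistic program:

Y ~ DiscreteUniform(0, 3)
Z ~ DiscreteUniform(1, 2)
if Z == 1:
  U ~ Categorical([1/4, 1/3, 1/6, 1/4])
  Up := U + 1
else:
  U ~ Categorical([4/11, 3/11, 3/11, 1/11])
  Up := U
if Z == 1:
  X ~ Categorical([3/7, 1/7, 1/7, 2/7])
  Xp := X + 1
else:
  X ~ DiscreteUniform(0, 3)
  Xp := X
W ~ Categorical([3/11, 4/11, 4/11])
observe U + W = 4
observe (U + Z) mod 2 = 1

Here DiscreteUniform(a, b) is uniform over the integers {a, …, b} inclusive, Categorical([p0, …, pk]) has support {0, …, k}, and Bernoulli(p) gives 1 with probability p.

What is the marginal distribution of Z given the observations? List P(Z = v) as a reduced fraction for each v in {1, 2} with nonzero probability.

Enumerate traces; 32 have nonzero weight after conditioning:
  (Y=0, Z=1, U=2, X=0, W=2) weight 1/308
  (Y=0, Z=1, U=2, X=1, W=2) weight 1/924
  (Y=0, Z=1, U=2, X=2, W=2) weight 1/924
  (Y=0, Z=1, U=2, X=3, W=2) weight 1/462
  (Y=0, Z=2, U=3, X=0, W=1) weight 1/968
  (Y=0, Z=2, U=3, X=1, W=1) weight 1/968
  (Y=0, Z=2, U=3, X=2, W=1) weight 1/968
  (Y=0, Z=2, U=3, X=3, W=1) weight 1/968
  … 24 more
Group by Z:
  weight(Z=1) = 1/33
  weight(Z=2) = 2/121
Total weight = 1/33 + 2/121 = 17/363
P(Z=1 | obs) = 1/33 / 17/363 = 11/17
P(Z=2 | obs) = 2/121 / 17/363 = 6/17

P(Z=1) = 11/17, P(Z=2) = 6/17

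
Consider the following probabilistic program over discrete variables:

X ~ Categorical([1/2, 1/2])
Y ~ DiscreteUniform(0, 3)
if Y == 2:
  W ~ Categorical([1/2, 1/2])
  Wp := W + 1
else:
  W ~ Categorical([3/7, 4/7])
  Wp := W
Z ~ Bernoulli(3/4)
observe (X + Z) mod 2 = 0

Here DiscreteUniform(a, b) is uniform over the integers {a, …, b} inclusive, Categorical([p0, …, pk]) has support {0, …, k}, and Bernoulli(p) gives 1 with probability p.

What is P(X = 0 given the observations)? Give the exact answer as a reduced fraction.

Enumerate traces; 16 have nonzero weight after conditioning:
  (X=0, Y=0, W=0, Z=0) weight 3/224
  (X=0, Y=0, W=1, Z=0) weight 1/56
  (X=0, Y=1, W=0, Z=0) weight 3/224
  (X=0, Y=1, W=1, Z=0) weight 1/56
  (X=0, Y=2, W=0, Z=0) weight 1/64
  (X=0, Y=2, W=1, Z=0) weight 1/64
  (X=0, Y=3, W=0, Z=0) weight 3/224
  (X=0, Y=3, W=1, Z=0) weight 1/56
  (X=1, Y=0, W=0, Z=1) weight 9/224
  … 7 more
Group by X:
  weight(X=0) = 1/8
  weight(X=1) = 3/8
Total weight = 1/8 + 3/8 = 1/2
P(X=0 | obs) = 1/8 / 1/2 = 1/4
P(X=1 | obs) = 3/8 / 1/2 = 3/4

P(X = 0 | obs) = 1/4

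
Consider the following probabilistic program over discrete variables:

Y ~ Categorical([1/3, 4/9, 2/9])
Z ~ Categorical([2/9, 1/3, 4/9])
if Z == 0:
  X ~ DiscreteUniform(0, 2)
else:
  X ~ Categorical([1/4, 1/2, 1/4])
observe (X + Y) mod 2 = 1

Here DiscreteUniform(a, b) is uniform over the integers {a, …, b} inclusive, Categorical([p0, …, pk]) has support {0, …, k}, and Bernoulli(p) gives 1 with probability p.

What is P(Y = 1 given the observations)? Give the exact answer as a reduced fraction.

Enumerate traces; 12 have nonzero weight after conditioning:
  (Y=0, Z=0, X=1) weight 2/81
  (Y=0, Z=1, X=1) weight 1/18
  (Y=0, Z=2, X=1) weight 2/27
  (Y=1, Z=0, X=0) weight 8/243
  (Y=1, Z=0, X=2) weight 8/243
  (Y=1, Z=1, X=0) weight 1/27
  (Y=1, Z=1, X=2) weight 1/27
  (Y=1, Z=2, X=0) weight 4/81
  (Y=2, Z=0, X=1) weight 4/243
  … 3 more
Group by Y:
  weight(Y=0) = 25/162
  weight(Y=1) = 58/243
  weight(Y=2) = 25/243
Total weight = 25/162 + 58/243 + 25/243 = 241/486
P(Y=0 | obs) = 25/162 / 241/486 = 75/241
P(Y=1 | obs) = 58/243 / 241/486 = 116/241
P(Y=2 | obs) = 25/243 / 241/486 = 50/241

P(Y = 1 | obs) = 116/241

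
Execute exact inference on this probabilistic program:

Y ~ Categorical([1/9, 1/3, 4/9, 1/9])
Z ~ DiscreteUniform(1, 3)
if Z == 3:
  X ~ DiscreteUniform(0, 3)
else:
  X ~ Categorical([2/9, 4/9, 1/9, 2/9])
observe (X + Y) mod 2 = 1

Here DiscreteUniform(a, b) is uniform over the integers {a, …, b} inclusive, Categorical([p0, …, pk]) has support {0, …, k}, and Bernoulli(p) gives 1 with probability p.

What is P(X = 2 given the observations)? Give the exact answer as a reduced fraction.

P(X = 2 | obs) = 34/249

Enumerate traces; 24 have nonzero weight after conditioning:
  (Y=0, Z=1, X=1) weight 4/243
  (Y=0, Z=1, X=3) weight 2/243
  (Y=0, Z=2, X=1) weight 4/243
  (Y=0, Z=2, X=3) weight 2/243
  (Y=0, Z=3, X=1) weight 1/108
  (Y=0, Z=3, X=3) weight 1/108
  (Y=1, Z=1, X=0) weight 2/81
  (Y=1, Z=1, X=2) weight 1/81
  … 16 more
Group by X:
  weight(X=0) = 25/243
  weight(X=1) = 205/972
  weight(X=2) = 17/243
  weight(X=3) = 125/972
Total weight = 25/243 + 205/972 + 17/243 + 125/972 = 83/162
P(X=0 | obs) = 25/243 / 83/162 = 50/249
P(X=1 | obs) = 205/972 / 83/162 = 205/498
P(X=2 | obs) = 17/243 / 83/162 = 34/249
P(X=3 | obs) = 125/972 / 83/162 = 125/498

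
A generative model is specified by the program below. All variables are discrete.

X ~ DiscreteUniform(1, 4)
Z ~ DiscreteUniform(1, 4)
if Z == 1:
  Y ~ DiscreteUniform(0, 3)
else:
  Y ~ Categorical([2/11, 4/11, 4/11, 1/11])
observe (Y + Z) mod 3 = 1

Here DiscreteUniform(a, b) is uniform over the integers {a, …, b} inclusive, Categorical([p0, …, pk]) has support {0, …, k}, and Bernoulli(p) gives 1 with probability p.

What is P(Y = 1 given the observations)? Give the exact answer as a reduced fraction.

P(Y = 1 | obs) = 8/33

Enumerate traces; 24 have nonzero weight after conditioning:
  (X=1, Z=1, Y=0) weight 1/64
  (X=1, Z=1, Y=3) weight 1/64
  (X=1, Z=2, Y=2) weight 1/44
  (X=1, Z=3, Y=1) weight 1/44
  (X=1, Z=4, Y=0) weight 1/88
  (X=1, Z=4, Y=3) weight 1/176
  (X=2, Z=1, Y=0) weight 1/64
  (X=2, Z=1, Y=3) weight 1/64
  … 16 more
Group by Y:
  weight(Y=0) = 19/176
  weight(Y=1) = 1/11
  weight(Y=2) = 1/11
  weight(Y=3) = 15/176
Total weight = 19/176 + 1/11 + 1/11 + 15/176 = 3/8
P(Y=0 | obs) = 19/176 / 3/8 = 19/66
P(Y=1 | obs) = 1/11 / 3/8 = 8/33
P(Y=2 | obs) = 1/11 / 3/8 = 8/33
P(Y=3 | obs) = 15/176 / 3/8 = 5/22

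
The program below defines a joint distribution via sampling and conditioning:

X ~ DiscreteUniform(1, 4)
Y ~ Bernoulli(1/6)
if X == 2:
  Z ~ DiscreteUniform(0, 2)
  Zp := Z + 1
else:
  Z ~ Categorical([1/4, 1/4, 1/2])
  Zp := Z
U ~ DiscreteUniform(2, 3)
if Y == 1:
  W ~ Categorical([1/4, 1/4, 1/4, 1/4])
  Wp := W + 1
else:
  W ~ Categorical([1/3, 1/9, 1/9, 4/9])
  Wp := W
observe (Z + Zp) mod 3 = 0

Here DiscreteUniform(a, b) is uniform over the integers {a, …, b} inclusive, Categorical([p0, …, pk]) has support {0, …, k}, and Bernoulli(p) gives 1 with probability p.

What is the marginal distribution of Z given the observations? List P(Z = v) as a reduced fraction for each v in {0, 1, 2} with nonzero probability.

P(Z=0) = 9/13, P(Z=1) = 4/13

Enumerate traces; 64 have nonzero weight after conditioning:
  (X=1, Y=0, Z=0, U=2, W=0) weight 5/576
  (X=1, Y=0, Z=0, U=2, W=1) weight 5/1728
  (X=1, Y=0, Z=0, U=2, W=2) weight 5/1728
  (X=1, Y=0, Z=0, U=2, W=3) weight 5/432
  (X=1, Y=0, Z=0, U=3, W=0) weight 5/576
  (X=1, Y=0, Z=0, U=3, W=1) weight 5/1728
  (X=1, Y=0, Z=0, U=3, W=2) weight 5/1728
  (X=1, Y=0, Z=0, U=3, W=3) weight 5/432
  (X=2, Y=0, Z=1, U=2, W=0) weight 5/432
  … 55 more
Group by Z:
  weight(Z=0) = 3/16
  weight(Z=1) = 1/12
Total weight = 3/16 + 1/12 = 13/48
P(Z=0 | obs) = 3/16 / 13/48 = 9/13
P(Z=1 | obs) = 1/12 / 13/48 = 4/13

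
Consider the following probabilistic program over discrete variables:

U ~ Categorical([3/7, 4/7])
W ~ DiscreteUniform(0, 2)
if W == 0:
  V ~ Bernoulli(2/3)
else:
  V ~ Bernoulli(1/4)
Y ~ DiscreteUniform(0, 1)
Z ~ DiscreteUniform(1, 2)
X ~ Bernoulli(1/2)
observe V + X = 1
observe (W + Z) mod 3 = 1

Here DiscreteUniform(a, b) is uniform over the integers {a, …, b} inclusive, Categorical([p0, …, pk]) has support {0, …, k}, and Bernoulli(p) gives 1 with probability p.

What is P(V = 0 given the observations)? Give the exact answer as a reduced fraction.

P(V = 0 | obs) = 13/24

Enumerate traces; 16 have nonzero weight after conditioning:
  (U=0, W=0, V=0, Y=0, Z=1, X=1) weight 1/168
  (U=0, W=0, V=0, Y=1, Z=1, X=1) weight 1/168
  (U=0, W=0, V=1, Y=0, Z=1, X=0) weight 1/84
  (U=0, W=0, V=1, Y=1, Z=1, X=0) weight 1/84
  (U=0, W=2, V=0, Y=0, Z=2, X=1) weight 3/224
  (U=0, W=2, V=0, Y=1, Z=2, X=1) weight 3/224
  (U=0, W=2, V=1, Y=0, Z=2, X=0) weight 1/224
  (U=0, W=2, V=1, Y=1, Z=2, X=0) weight 1/224
  … 8 more
Group by V:
  weight(V=0) = 13/144
  weight(V=1) = 11/144
Total weight = 13/144 + 11/144 = 1/6
P(V=0 | obs) = 13/144 / 1/6 = 13/24
P(V=1 | obs) = 11/144 / 1/6 = 11/24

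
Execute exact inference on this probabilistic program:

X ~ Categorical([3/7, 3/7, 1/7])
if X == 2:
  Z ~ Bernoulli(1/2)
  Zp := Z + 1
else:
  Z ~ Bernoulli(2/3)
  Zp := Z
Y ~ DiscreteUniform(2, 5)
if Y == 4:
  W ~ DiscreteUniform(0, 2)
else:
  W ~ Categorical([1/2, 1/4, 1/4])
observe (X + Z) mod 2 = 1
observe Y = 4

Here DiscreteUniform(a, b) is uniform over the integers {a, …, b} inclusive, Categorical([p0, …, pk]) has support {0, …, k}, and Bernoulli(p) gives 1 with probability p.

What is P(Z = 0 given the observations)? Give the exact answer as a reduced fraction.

Enumerate traces; 9 have nonzero weight after conditioning:
  (X=0, Z=1, Y=4, W=0) weight 1/42
  (X=0, Z=1, Y=4, W=1) weight 1/42
  (X=0, Z=1, Y=4, W=2) weight 1/42
  (X=1, Z=0, Y=4, W=0) weight 1/84
  (X=1, Z=0, Y=4, W=1) weight 1/84
  (X=1, Z=0, Y=4, W=2) weight 1/84
  (X=2, Z=1, Y=4, W=0) weight 1/168
  (X=2, Z=1, Y=4, W=1) weight 1/168
  … 1 more
Group by Z:
  weight(Z=0) = 1/28
  weight(Z=1) = 5/56
Total weight = 1/28 + 5/56 = 1/8
P(Z=0 | obs) = 1/28 / 1/8 = 2/7
P(Z=1 | obs) = 5/56 / 1/8 = 5/7

P(Z = 0 | obs) = 2/7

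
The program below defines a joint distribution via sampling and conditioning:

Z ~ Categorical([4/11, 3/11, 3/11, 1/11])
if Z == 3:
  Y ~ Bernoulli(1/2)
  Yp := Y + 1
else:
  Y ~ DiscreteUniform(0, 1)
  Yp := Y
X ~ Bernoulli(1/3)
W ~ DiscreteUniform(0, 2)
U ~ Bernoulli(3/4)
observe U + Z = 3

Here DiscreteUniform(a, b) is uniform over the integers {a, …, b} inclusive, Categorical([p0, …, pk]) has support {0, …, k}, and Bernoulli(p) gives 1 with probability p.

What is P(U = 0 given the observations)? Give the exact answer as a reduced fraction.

P(U = 0 | obs) = 1/10

Enumerate traces; 24 have nonzero weight after conditioning:
  (Z=2, Y=0, X=0, W=0, U=1) weight 1/44
  (Z=2, Y=0, X=0, W=1, U=1) weight 1/44
  (Z=2, Y=0, X=0, W=2, U=1) weight 1/44
  (Z=2, Y=0, X=1, W=0, U=1) weight 1/88
  (Z=2, Y=0, X=1, W=1, U=1) weight 1/88
  (Z=2, Y=0, X=1, W=2, U=1) weight 1/88
  (Z=2, Y=1, X=0, W=0, U=1) weight 1/44
  (Z=2, Y=1, X=0, W=1, U=1) weight 1/44
  (Z=3, Y=0, X=0, W=0, U=0) weight 1/396
  … 15 more
Group by U:
  weight(U=0) = 1/44
  weight(U=1) = 9/44
Total weight = 1/44 + 9/44 = 5/22
P(U=0 | obs) = 1/44 / 5/22 = 1/10
P(U=1 | obs) = 9/44 / 5/22 = 9/10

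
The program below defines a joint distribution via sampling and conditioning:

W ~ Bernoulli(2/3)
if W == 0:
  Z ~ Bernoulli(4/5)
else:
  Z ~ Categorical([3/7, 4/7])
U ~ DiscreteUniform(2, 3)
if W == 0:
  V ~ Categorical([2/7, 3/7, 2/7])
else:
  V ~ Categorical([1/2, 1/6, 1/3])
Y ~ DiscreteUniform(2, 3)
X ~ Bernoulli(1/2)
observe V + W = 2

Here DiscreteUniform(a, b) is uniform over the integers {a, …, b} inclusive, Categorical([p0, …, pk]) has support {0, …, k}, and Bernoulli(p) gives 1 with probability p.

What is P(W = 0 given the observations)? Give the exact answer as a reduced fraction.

Enumerate traces; 32 have nonzero weight after conditioning:
  (W=0, Z=0, U=2, V=2, Y=2, X=0) weight 1/420
  (W=0, Z=0, U=2, V=2, Y=2, X=1) weight 1/420
  (W=0, Z=0, U=2, V=2, Y=3, X=0) weight 1/420
  (W=0, Z=0, U=2, V=2, Y=3, X=1) weight 1/420
  (W=0, Z=0, U=3, V=2, Y=2, X=0) weight 1/420
  (W=0, Z=0, U=3, V=2, Y=2, X=1) weight 1/420
  (W=0, Z=0, U=3, V=2, Y=3, X=0) weight 1/420
  (W=0, Z=0, U=3, V=2, Y=3, X=1) weight 1/420
  (W=1, Z=0, U=2, V=1, Y=2, X=0) weight 1/168
  … 23 more
Group by W:
  weight(W=0) = 2/21
  weight(W=1) = 1/9
Total weight = 2/21 + 1/9 = 13/63
P(W=0 | obs) = 2/21 / 13/63 = 6/13
P(W=1 | obs) = 1/9 / 13/63 = 7/13

P(W = 0 | obs) = 6/13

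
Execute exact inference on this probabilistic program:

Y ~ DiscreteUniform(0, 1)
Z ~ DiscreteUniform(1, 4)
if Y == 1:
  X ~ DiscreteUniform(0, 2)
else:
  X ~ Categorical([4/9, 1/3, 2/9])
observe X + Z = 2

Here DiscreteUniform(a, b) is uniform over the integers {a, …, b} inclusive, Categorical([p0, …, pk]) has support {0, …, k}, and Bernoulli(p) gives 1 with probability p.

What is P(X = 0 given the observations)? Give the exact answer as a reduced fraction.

Enumerate traces; 4 have nonzero weight after conditioning:
  (Y=0, Z=1, X=1) weight 1/24
  (Y=0, Z=2, X=0) weight 1/18
  (Y=1, Z=1, X=1) weight 1/24
  (Y=1, Z=2, X=0) weight 1/24
Group by X:
  weight(X=0) = 7/72
  weight(X=1) = 1/12
Total weight = 7/72 + 1/12 = 13/72
P(X=0 | obs) = 7/72 / 13/72 = 7/13
P(X=1 | obs) = 1/12 / 13/72 = 6/13

P(X = 0 | obs) = 7/13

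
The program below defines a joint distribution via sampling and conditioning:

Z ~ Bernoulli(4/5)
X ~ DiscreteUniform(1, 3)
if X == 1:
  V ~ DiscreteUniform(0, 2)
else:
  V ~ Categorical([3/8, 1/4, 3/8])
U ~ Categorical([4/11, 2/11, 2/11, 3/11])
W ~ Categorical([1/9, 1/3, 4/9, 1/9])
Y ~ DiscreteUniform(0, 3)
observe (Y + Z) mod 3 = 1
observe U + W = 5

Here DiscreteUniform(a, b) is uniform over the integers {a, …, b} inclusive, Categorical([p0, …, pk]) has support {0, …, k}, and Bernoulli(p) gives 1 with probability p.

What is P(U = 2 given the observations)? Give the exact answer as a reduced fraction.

Enumerate traces; 54 have nonzero weight after conditioning:
  (Z=0, X=1, V=0, U=2, W=3, Y=1) weight 1/8910
  (Z=0, X=1, V=0, U=3, W=2, Y=1) weight 1/1485
  (Z=0, X=1, V=1, U=2, W=3, Y=1) weight 1/8910
  (Z=0, X=1, V=1, U=3, W=2, Y=1) weight 1/1485
  (Z=0, X=1, V=2, U=2, W=3, Y=1) weight 1/8910
  (Z=0, X=1, V=2, U=3, W=2, Y=1) weight 1/1485
  (Z=0, X=2, V=0, U=2, W=3, Y=1) weight 1/7920
  (Z=0, X=2, V=0, U=3, W=2, Y=1) weight 1/1320
  … 46 more
Group by U:
  weight(U=2) = 1/110
  weight(U=3) = 3/55
Total weight = 1/110 + 3/55 = 7/110
P(U=2 | obs) = 1/110 / 7/110 = 1/7
P(U=3 | obs) = 3/55 / 7/110 = 6/7

P(U = 2 | obs) = 1/7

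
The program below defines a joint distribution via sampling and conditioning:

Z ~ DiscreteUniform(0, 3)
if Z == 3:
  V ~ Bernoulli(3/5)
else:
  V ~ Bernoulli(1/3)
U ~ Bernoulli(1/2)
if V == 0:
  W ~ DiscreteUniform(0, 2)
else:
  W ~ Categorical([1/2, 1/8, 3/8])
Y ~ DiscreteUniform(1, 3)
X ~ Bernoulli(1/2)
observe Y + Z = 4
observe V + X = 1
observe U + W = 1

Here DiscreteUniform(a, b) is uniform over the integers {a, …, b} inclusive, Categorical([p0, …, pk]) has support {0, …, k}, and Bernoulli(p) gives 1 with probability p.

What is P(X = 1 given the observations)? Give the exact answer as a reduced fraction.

Enumerate traces; 12 have nonzero weight after conditioning:
  (Z=1, V=0, U=0, W=1, Y=3, X=1) weight 1/216
  (Z=1, V=0, U=1, W=0, Y=3, X=1) weight 1/216
  (Z=1, V=1, U=0, W=1, Y=3, X=0) weight 1/1152
  (Z=1, V=1, U=1, W=0, Y=3, X=0) weight 1/288
  (Z=2, V=0, U=0, W=1, Y=2, X=1) weight 1/216
  (Z=2, V=0, U=1, W=0, Y=2, X=1) weight 1/216
  (Z=2, V=1, U=0, W=1, Y=2, X=0) weight 1/1152
  (Z=2, V=1, U=1, W=0, Y=2, X=0) weight 1/288
  … 4 more
Group by X:
  weight(X=0) = 19/1152
  weight(X=1) = 13/540
Total weight = 19/1152 + 13/540 = 701/17280
P(X=0 | obs) = 19/1152 / 701/17280 = 285/701
P(X=1 | obs) = 13/540 / 701/17280 = 416/701

P(X = 1 | obs) = 416/701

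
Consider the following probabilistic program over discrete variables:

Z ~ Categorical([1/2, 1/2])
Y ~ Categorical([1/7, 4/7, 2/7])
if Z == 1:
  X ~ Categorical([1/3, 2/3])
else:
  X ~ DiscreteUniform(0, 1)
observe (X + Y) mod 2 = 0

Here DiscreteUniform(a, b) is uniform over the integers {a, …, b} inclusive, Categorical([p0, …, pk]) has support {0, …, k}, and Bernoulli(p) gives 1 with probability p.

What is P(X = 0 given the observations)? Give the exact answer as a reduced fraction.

Enumerate traces; 6 have nonzero weight after conditioning:
  (Z=0, Y=0, X=0) weight 1/28
  (Z=0, Y=1, X=1) weight 1/7
  (Z=0, Y=2, X=0) weight 1/14
  (Z=1, Y=0, X=0) weight 1/42
  (Z=1, Y=1, X=1) weight 4/21
  (Z=1, Y=2, X=0) weight 1/21
Group by X:
  weight(X=0) = 5/28
  weight(X=1) = 1/3
Total weight = 5/28 + 1/3 = 43/84
P(X=0 | obs) = 5/28 / 43/84 = 15/43
P(X=1 | obs) = 1/3 / 43/84 = 28/43

P(X = 0 | obs) = 15/43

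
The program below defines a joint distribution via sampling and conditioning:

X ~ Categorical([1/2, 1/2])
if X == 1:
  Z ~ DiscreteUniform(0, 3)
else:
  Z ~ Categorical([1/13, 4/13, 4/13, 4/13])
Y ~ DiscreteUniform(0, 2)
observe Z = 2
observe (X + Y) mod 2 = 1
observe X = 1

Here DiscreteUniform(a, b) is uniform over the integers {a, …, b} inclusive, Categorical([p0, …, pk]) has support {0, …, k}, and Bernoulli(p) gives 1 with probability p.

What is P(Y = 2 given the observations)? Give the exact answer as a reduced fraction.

P(Y = 2 | obs) = 1/2

Enumerate traces; 2 have nonzero weight after conditioning:
  (X=1, Z=2, Y=0) weight 1/24
  (X=1, Z=2, Y=2) weight 1/24
Group by Y:
  weight(Y=0) = 1/24
  weight(Y=2) = 1/24
Total weight = 1/24 + 1/24 = 1/12
P(Y=0 | obs) = 1/24 / 1/12 = 1/2
P(Y=2 | obs) = 1/24 / 1/12 = 1/2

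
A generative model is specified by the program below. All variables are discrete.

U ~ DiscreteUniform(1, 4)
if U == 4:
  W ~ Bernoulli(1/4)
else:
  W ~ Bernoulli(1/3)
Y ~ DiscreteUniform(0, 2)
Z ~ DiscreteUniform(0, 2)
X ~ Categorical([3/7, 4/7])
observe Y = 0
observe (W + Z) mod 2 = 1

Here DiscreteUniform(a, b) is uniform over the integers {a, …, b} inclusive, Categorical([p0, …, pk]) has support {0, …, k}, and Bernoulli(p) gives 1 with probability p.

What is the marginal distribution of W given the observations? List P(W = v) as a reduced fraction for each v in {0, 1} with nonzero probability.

Enumerate traces; 24 have nonzero weight after conditioning:
  (U=1, W=0, Y=0, Z=1, X=0) weight 1/126
  (U=1, W=0, Y=0, Z=1, X=1) weight 2/189
  (U=1, W=1, Y=0, Z=0, X=0) weight 1/252
  (U=1, W=1, Y=0, Z=0, X=1) weight 1/189
  (U=1, W=1, Y=0, Z=2, X=0) weight 1/252
  (U=1, W=1, Y=0, Z=2, X=1) weight 1/189
  (U=2, W=0, Y=0, Z=1, X=0) weight 1/126
  (U=2, W=0, Y=0, Z=1, X=1) weight 2/189
  … 16 more
Group by W:
  weight(W=0) = 11/144
  weight(W=1) = 5/72
Total weight = 11/144 + 5/72 = 7/48
P(W=0 | obs) = 11/144 / 7/48 = 11/21
P(W=1 | obs) = 5/72 / 7/48 = 10/21

P(W=0) = 11/21, P(W=1) = 10/21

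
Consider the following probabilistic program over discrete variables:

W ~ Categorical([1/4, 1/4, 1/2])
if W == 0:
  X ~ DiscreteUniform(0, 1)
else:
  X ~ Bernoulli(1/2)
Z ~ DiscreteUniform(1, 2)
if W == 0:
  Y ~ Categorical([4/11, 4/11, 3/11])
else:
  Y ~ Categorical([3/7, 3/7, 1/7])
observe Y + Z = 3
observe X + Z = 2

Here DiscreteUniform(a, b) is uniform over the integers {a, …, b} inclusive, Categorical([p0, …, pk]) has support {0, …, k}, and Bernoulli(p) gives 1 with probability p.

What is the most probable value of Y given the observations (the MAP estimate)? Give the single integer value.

argmax_v P(Y = v | obs) = 1

Enumerate traces; 6 have nonzero weight after conditioning:
  (W=0, X=0, Z=2, Y=1) weight 1/44
  (W=0, X=1, Z=1, Y=2) weight 3/176
  (W=1, X=0, Z=2, Y=1) weight 3/112
  (W=1, X=1, Z=1, Y=2) weight 1/112
  (W=2, X=0, Z=2, Y=1) weight 3/56
  (W=2, X=1, Z=1, Y=2) weight 1/56
Group by Y:
  weight(Y=1) = 127/1232
  weight(Y=2) = 27/616
Total weight = 127/1232 + 27/616 = 181/1232
P(Y=1 | obs) = 127/1232 / 181/1232 = 127/181
P(Y=2 | obs) = 27/616 / 181/1232 = 54/181
argmax = 1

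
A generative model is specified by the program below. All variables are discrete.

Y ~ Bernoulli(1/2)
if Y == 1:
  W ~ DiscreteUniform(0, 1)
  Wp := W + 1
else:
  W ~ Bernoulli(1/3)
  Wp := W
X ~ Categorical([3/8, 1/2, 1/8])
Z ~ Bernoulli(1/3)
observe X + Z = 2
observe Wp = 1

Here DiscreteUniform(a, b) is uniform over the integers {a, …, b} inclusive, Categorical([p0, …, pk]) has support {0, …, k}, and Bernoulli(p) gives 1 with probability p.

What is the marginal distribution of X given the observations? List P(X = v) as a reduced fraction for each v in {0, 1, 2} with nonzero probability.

Enumerate traces; 4 have nonzero weight after conditioning:
  (Y=0, W=1, X=1, Z=1) weight 1/36
  (Y=0, W=1, X=2, Z=0) weight 1/72
  (Y=1, W=0, X=1, Z=1) weight 1/24
  (Y=1, W=0, X=2, Z=0) weight 1/48
Group by X:
  weight(X=1) = 5/72
  weight(X=2) = 5/144
Total weight = 5/72 + 5/144 = 5/48
P(X=1 | obs) = 5/72 / 5/48 = 2/3
P(X=2 | obs) = 5/144 / 5/48 = 1/3

P(X=1) = 2/3, P(X=2) = 1/3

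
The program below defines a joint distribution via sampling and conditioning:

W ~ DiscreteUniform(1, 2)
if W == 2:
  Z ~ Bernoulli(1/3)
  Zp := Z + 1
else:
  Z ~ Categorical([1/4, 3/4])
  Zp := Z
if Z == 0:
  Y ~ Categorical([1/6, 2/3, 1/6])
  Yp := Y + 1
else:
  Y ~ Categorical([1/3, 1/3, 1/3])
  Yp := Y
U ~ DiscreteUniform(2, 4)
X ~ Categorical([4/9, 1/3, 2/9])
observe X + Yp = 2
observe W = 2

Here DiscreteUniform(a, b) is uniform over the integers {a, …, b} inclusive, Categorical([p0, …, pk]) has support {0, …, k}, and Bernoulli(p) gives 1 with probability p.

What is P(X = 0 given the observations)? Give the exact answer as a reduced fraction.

P(X = 0 | obs) = 5/7

Enumerate traces; 15 have nonzero weight after conditioning:
  (W=2, Z=0, Y=0, U=2, X=1) weight 1/162
  (W=2, Z=0, Y=0, U=3, X=1) weight 1/162
  (W=2, Z=0, Y=0, U=4, X=1) weight 1/162
  (W=2, Z=0, Y=1, U=2, X=0) weight 8/243
  (W=2, Z=0, Y=1, U=3, X=0) weight 8/243
  (W=2, Z=0, Y=1, U=4, X=0) weight 8/243
  (W=2, Z=1, Y=0, U=2, X=2) weight 1/243
  (W=2, Z=1, Y=0, U=3, X=2) weight 1/243
  … 7 more
Group by X:
  weight(X=0) = 10/81
  weight(X=1) = 1/27
  weight(X=2) = 1/81
Total weight = 10/81 + 1/27 + 1/81 = 14/81
P(X=0 | obs) = 10/81 / 14/81 = 5/7
P(X=1 | obs) = 1/27 / 14/81 = 3/14
P(X=2 | obs) = 1/81 / 14/81 = 1/14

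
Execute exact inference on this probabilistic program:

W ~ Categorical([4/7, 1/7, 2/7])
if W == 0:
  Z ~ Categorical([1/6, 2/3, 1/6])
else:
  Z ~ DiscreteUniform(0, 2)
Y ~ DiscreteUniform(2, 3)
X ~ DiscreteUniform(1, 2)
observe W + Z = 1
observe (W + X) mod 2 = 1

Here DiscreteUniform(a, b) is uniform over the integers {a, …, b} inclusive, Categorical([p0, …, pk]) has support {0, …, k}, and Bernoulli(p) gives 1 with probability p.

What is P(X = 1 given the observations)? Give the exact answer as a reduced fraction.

Enumerate traces; 4 have nonzero weight after conditioning:
  (W=0, Z=1, Y=2, X=1) weight 2/21
  (W=0, Z=1, Y=3, X=1) weight 2/21
  (W=1, Z=0, Y=2, X=2) weight 1/84
  (W=1, Z=0, Y=3, X=2) weight 1/84
Group by X:
  weight(X=1) = 4/21
  weight(X=2) = 1/42
Total weight = 4/21 + 1/42 = 3/14
P(X=1 | obs) = 4/21 / 3/14 = 8/9
P(X=2 | obs) = 1/42 / 3/14 = 1/9

P(X = 1 | obs) = 8/9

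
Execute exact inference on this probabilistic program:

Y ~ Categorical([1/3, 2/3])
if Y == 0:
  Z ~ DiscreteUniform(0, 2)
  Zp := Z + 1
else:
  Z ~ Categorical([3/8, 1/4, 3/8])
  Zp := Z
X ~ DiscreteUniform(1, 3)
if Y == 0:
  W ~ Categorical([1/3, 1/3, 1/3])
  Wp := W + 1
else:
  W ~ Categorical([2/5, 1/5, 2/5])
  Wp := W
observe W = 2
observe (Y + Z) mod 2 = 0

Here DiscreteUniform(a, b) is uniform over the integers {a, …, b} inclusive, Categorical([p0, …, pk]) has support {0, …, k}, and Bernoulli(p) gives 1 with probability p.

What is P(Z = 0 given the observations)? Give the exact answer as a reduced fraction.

Enumerate traces; 9 have nonzero weight after conditioning:
  (Y=0, Z=0, X=1, W=2) weight 1/81
  (Y=0, Z=0, X=2, W=2) weight 1/81
  (Y=0, Z=0, X=3, W=2) weight 1/81
  (Y=0, Z=2, X=1, W=2) weight 1/81
  (Y=0, Z=2, X=2, W=2) weight 1/81
  (Y=0, Z=2, X=3, W=2) weight 1/81
  (Y=1, Z=1, X=1, W=2) weight 1/45
  (Y=1, Z=1, X=2, W=2) weight 1/45
  … 1 more
Group by Z:
  weight(Z=0) = 1/27
  weight(Z=1) = 1/15
  weight(Z=2) = 1/27
Total weight = 1/27 + 1/15 + 1/27 = 19/135
P(Z=0 | obs) = 1/27 / 19/135 = 5/19
P(Z=1 | obs) = 1/15 / 19/135 = 9/19
P(Z=2 | obs) = 1/27 / 19/135 = 5/19

P(Z = 0 | obs) = 5/19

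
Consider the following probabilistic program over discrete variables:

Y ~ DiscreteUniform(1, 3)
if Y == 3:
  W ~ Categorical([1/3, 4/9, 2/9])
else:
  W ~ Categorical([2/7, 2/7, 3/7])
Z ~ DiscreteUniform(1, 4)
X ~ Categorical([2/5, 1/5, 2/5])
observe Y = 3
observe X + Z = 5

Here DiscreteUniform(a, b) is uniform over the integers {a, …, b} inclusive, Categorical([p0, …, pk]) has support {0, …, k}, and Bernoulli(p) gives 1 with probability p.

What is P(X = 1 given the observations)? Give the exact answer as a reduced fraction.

P(X = 1 | obs) = 1/3

Enumerate traces; 6 have nonzero weight after conditioning:
  (Y=3, W=0, Z=3, X=2) weight 1/90
  (Y=3, W=0, Z=4, X=1) weight 1/180
  (Y=3, W=1, Z=3, X=2) weight 2/135
  (Y=3, W=1, Z=4, X=1) weight 1/135
  (Y=3, W=2, Z=3, X=2) weight 1/135
  (Y=3, W=2, Z=4, X=1) weight 1/270
Group by X:
  weight(X=1) = 1/60
  weight(X=2) = 1/30
Total weight = 1/60 + 1/30 = 1/20
P(X=1 | obs) = 1/60 / 1/20 = 1/3
P(X=2 | obs) = 1/30 / 1/20 = 2/3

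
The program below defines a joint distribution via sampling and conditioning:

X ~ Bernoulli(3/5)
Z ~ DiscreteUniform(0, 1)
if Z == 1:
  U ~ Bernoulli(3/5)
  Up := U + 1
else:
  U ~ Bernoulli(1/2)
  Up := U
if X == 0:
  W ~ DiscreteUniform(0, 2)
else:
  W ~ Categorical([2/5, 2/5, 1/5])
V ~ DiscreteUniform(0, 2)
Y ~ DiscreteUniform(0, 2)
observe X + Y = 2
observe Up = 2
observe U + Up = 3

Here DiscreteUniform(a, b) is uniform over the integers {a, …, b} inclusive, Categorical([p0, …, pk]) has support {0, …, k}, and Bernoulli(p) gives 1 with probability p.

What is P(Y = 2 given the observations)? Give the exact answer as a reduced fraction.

Enumerate traces; 18 have nonzero weight after conditioning:
  (X=0, Z=1, U=1, W=0, V=0, Y=2) weight 1/225
  (X=0, Z=1, U=1, W=0, V=1, Y=2) weight 1/225
  (X=0, Z=1, U=1, W=0, V=2, Y=2) weight 1/225
  (X=0, Z=1, U=1, W=1, V=0, Y=2) weight 1/225
  (X=0, Z=1, U=1, W=1, V=1, Y=2) weight 1/225
  (X=0, Z=1, U=1, W=1, V=2, Y=2) weight 1/225
  (X=0, Z=1, U=1, W=2, V=0, Y=2) weight 1/225
  (X=0, Z=1, U=1, W=2, V=1, Y=2) weight 1/225
  (X=1, Z=1, U=1, W=0, V=0, Y=1) weight 1/125
  … 9 more
Group by Y:
  weight(Y=1) = 3/50
  weight(Y=2) = 1/25
Total weight = 3/50 + 1/25 = 1/10
P(Y=1 | obs) = 3/50 / 1/10 = 3/5
P(Y=2 | obs) = 1/25 / 1/10 = 2/5

P(Y = 2 | obs) = 2/5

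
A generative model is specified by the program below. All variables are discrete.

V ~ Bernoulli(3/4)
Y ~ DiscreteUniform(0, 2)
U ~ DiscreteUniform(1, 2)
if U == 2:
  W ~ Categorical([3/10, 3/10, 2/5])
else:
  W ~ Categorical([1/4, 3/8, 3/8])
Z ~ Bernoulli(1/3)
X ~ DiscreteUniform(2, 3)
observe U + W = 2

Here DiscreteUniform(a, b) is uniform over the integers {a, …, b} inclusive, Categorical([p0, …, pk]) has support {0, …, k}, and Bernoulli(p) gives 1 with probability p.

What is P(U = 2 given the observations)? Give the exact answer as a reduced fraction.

P(U = 2 | obs) = 4/9

Enumerate traces; 48 have nonzero weight after conditioning:
  (V=0, Y=0, U=1, W=1, Z=0, X=2) weight 1/192
  (V=0, Y=0, U=1, W=1, Z=0, X=3) weight 1/192
  (V=0, Y=0, U=1, W=1, Z=1, X=2) weight 1/384
  (V=0, Y=0, U=1, W=1, Z=1, X=3) weight 1/384
  (V=0, Y=0, U=2, W=0, Z=0, X=2) weight 1/240
  (V=0, Y=0, U=2, W=0, Z=0, X=3) weight 1/240
  (V=0, Y=0, U=2, W=0, Z=1, X=2) weight 1/480
  (V=0, Y=0, U=2, W=0, Z=1, X=3) weight 1/480
  … 40 more
Group by U:
  weight(U=1) = 3/16
  weight(U=2) = 3/20
Total weight = 3/16 + 3/20 = 27/80
P(U=1 | obs) = 3/16 / 27/80 = 5/9
P(U=2 | obs) = 3/20 / 27/80 = 4/9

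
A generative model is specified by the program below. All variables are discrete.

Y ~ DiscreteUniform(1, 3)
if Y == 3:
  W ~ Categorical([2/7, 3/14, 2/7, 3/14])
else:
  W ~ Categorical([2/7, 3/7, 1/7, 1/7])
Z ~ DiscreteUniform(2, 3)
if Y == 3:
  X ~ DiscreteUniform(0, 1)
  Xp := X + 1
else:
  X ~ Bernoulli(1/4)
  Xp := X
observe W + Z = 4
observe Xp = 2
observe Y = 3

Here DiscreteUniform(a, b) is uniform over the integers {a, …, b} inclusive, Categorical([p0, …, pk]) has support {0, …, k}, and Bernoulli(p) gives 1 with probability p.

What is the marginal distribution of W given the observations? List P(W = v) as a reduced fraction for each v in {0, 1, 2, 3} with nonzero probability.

Enumerate traces; 2 have nonzero weight after conditioning:
  (Y=3, W=1, Z=3, X=1) weight 1/56
  (Y=3, W=2, Z=2, X=1) weight 1/42
Group by W:
  weight(W=1) = 1/56
  weight(W=2) = 1/42
Total weight = 1/56 + 1/42 = 1/24
P(W=1 | obs) = 1/56 / 1/24 = 3/7
P(W=2 | obs) = 1/42 / 1/24 = 4/7

P(W=1) = 3/7, P(W=2) = 4/7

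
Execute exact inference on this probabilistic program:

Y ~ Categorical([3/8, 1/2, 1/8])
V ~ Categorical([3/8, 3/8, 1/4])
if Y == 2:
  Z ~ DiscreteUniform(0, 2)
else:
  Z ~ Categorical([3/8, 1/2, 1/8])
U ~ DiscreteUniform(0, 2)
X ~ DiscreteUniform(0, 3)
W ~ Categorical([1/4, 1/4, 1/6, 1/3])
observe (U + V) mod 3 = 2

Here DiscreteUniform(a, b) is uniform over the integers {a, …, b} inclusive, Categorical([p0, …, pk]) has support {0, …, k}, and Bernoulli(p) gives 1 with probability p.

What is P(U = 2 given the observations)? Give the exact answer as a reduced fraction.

Enumerate traces; 432 have nonzero weight after conditioning:
  (Y=0, V=0, Z=0, U=2, X=0, W=0) weight 9/8192
  (Y=0, V=0, Z=0, U=2, X=0, W=1) weight 9/8192
  (Y=0, V=0, Z=0, U=2, X=0, W=2) weight 3/4096
  (Y=0, V=0, Z=0, U=2, X=0, W=3) weight 3/2048
  (Y=0, V=0, Z=0, U=2, X=1, W=0) weight 9/8192
  (Y=0, V=0, Z=0, U=2, X=1, W=1) weight 9/8192
  (Y=0, V=0, Z=0, U=2, X=1, W=2) weight 3/4096
  (Y=0, V=0, Z=0, U=2, X=1, W=3) weight 3/2048
  (Y=0, V=1, Z=0, U=1, X=0, W=0) weight 9/8192
  (Y=0, V=2, Z=0, U=0, X=0, W=0) weight 3/4096
  … 422 more
Group by U:
  weight(U=0) = 1/12
  weight(U=1) = 1/8
  weight(U=2) = 1/8
Total weight = 1/12 + 1/8 + 1/8 = 1/3
P(U=0 | obs) = 1/12 / 1/3 = 1/4
P(U=1 | obs) = 1/8 / 1/3 = 3/8
P(U=2 | obs) = 1/8 / 1/3 = 3/8

P(U = 2 | obs) = 3/8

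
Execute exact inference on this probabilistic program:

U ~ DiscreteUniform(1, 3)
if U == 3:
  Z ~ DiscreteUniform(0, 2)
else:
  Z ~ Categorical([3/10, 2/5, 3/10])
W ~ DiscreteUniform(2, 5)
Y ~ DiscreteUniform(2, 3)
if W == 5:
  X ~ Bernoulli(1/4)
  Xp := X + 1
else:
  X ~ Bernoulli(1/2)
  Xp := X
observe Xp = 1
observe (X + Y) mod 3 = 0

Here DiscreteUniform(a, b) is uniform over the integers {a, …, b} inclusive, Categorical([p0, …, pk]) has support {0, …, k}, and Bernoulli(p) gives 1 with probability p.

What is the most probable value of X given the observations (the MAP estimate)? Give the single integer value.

Enumerate traces; 36 have nonzero weight after conditioning:
  (U=1, Z=0, W=2, Y=2, X=1) weight 1/160
  (U=1, Z=0, W=3, Y=2, X=1) weight 1/160
  (U=1, Z=0, W=4, Y=2, X=1) weight 1/160
  (U=1, Z=0, W=5, Y=3, X=0) weight 3/320
  (U=1, Z=1, W=2, Y=2, X=1) weight 1/120
  (U=1, Z=1, W=3, Y=2, X=1) weight 1/120
  (U=1, Z=1, W=4, Y=2, X=1) weight 1/120
  (U=1, Z=1, W=5, Y=3, X=0) weight 1/80
  … 28 more
Group by X:
  weight(X=0) = 3/32
  weight(X=1) = 3/16
Total weight = 3/32 + 3/16 = 9/32
P(X=0 | obs) = 3/32 / 9/32 = 1/3
P(X=1 | obs) = 3/16 / 9/32 = 2/3
argmax = 1

argmax_v P(X = v | obs) = 1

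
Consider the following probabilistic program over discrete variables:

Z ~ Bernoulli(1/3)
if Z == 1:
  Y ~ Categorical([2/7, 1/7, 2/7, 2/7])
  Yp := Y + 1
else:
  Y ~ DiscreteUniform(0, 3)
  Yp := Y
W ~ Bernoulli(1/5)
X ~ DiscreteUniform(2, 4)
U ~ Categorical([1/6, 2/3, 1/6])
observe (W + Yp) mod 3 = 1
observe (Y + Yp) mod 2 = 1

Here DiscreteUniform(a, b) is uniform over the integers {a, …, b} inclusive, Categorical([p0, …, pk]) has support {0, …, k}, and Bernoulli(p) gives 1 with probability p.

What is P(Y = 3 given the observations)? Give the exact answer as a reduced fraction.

Enumerate traces; 27 have nonzero weight after conditioning:
  (Z=1, Y=0, W=0, X=2, U=0) weight 4/945
  (Z=1, Y=0, W=0, X=2, U=1) weight 16/945
  (Z=1, Y=0, W=0, X=2, U=2) weight 4/945
  (Z=1, Y=0, W=0, X=3, U=0) weight 4/945
  (Z=1, Y=0, W=0, X=3, U=1) weight 16/945
  (Z=1, Y=0, W=0, X=3, U=2) weight 4/945
  (Z=1, Y=0, W=0, X=4, U=0) weight 4/945
  (Z=1, Y=0, W=0, X=4, U=1) weight 16/945
  (Z=1, Y=2, W=1, X=2, U=0) weight 1/945
  (Z=1, Y=3, W=0, X=2, U=0) weight 4/945
  … 17 more
Group by Y:
  weight(Y=0) = 8/105
  weight(Y=2) = 2/105
  weight(Y=3) = 8/105
Total weight = 8/105 + 2/105 + 8/105 = 6/35
P(Y=0 | obs) = 8/105 / 6/35 = 4/9
P(Y=2 | obs) = 2/105 / 6/35 = 1/9
P(Y=3 | obs) = 8/105 / 6/35 = 4/9

P(Y = 3 | obs) = 4/9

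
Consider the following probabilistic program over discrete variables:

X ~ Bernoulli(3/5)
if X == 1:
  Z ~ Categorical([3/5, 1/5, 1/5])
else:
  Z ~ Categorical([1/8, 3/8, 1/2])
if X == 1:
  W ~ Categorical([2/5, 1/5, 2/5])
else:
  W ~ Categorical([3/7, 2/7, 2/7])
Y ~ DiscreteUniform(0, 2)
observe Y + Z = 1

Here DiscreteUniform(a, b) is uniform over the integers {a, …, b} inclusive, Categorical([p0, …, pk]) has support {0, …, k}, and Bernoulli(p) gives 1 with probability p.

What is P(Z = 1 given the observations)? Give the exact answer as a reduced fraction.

P(Z = 1 | obs) = 27/68

Enumerate traces; 12 have nonzero weight after conditioning:
  (X=0, Z=0, W=0, Y=1) weight 1/140
  (X=0, Z=0, W=1, Y=1) weight 1/210
  (X=0, Z=0, W=2, Y=1) weight 1/210
  (X=0, Z=1, W=0, Y=0) weight 3/140
  (X=0, Z=1, W=1, Y=0) weight 1/70
  (X=0, Z=1, W=2, Y=0) weight 1/70
  (X=1, Z=0, W=0, Y=1) weight 6/125
  (X=1, Z=0, W=1, Y=1) weight 3/125
  … 4 more
Group by Z:
  weight(Z=0) = 41/300
  weight(Z=1) = 9/100
Total weight = 41/300 + 9/100 = 17/75
P(Z=0 | obs) = 41/300 / 17/75 = 41/68
P(Z=1 | obs) = 9/100 / 17/75 = 27/68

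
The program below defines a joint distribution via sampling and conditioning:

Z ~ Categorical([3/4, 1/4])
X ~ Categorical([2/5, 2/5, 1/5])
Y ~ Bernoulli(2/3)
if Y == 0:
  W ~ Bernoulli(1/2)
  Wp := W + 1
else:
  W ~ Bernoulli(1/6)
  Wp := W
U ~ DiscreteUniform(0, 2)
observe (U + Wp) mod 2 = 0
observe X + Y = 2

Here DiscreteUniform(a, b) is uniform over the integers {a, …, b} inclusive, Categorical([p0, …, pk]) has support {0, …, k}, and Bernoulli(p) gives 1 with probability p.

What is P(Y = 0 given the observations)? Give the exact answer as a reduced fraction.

P(Y = 0 | obs) = 9/53

Enumerate traces; 12 have nonzero weight after conditioning:
  (Z=0, X=1, Y=1, W=0, U=0) weight 1/18
  (Z=0, X=1, Y=1, W=0, U=2) weight 1/18
  (Z=0, X=1, Y=1, W=1, U=1) weight 1/90
  (Z=0, X=2, Y=0, W=0, U=1) weight 1/120
  (Z=0, X=2, Y=0, W=1, U=0) weight 1/120
  (Z=0, X=2, Y=0, W=1, U=2) weight 1/120
  (Z=1, X=1, Y=1, W=0, U=0) weight 1/54
  (Z=1, X=1, Y=1, W=0, U=2) weight 1/54
  … 4 more
Group by Y:
  weight(Y=0) = 1/30
  weight(Y=1) = 22/135
Total weight = 1/30 + 22/135 = 53/270
P(Y=0 | obs) = 1/30 / 53/270 = 9/53
P(Y=1 | obs) = 22/135 / 53/270 = 44/53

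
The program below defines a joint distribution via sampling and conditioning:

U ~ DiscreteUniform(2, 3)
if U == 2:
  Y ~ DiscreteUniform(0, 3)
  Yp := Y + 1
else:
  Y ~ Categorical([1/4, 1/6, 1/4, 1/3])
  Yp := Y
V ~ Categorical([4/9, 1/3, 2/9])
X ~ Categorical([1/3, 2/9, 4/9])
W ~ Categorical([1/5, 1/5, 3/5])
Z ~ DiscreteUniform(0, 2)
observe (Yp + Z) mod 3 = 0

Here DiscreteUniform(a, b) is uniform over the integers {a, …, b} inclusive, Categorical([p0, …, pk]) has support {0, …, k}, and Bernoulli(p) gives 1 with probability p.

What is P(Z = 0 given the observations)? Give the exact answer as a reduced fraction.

Enumerate traces; 216 have nonzero weight after conditioning:
  (U=2, Y=0, V=0, X=0, W=0, Z=2) weight 1/810
  (U=2, Y=0, V=0, X=0, W=1, Z=2) weight 1/810
  (U=2, Y=0, V=0, X=0, W=2, Z=2) weight 1/270
  (U=2, Y=0, V=0, X=1, W=0, Z=2) weight 1/1215
  (U=2, Y=0, V=0, X=1, W=1, Z=2) weight 1/1215
  (U=2, Y=0, V=0, X=1, W=2, Z=2) weight 1/405
  (U=2, Y=0, V=0, X=2, W=0, Z=2) weight 2/1215
  (U=2, Y=0, V=0, X=2, W=1, Z=2) weight 2/1215
  (U=2, Y=1, V=0, X=0, W=0, Z=1) weight 1/810
  (U=2, Y=2, V=0, X=0, W=0, Z=0) weight 1/810
  … 206 more
Group by Z:
  weight(Z=0) = 5/36
  weight(Z=1) = 1/12
  weight(Z=2) = 1/9
Total weight = 5/36 + 1/12 + 1/9 = 1/3
P(Z=0 | obs) = 5/36 / 1/3 = 5/12
P(Z=1 | obs) = 1/12 / 1/3 = 1/4
P(Z=2 | obs) = 1/9 / 1/3 = 1/3

P(Z = 0 | obs) = 5/12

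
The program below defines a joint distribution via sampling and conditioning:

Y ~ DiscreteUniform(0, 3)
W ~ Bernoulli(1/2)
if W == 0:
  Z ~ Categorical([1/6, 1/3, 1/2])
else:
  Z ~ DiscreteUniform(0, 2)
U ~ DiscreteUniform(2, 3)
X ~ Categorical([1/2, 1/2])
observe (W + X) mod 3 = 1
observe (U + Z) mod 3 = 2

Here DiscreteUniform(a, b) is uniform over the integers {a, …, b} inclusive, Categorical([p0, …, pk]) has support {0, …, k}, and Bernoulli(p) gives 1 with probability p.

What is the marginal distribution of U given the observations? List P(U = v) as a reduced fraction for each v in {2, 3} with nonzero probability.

P(U=2) = 3/8, P(U=3) = 5/8

Enumerate traces; 16 have nonzero weight after conditioning:
  (Y=0, W=0, Z=0, U=2, X=1) weight 1/192
  (Y=0, W=0, Z=2, U=3, X=1) weight 1/64
  (Y=0, W=1, Z=0, U=2, X=0) weight 1/96
  (Y=0, W=1, Z=2, U=3, X=0) weight 1/96
  (Y=1, W=0, Z=0, U=2, X=1) weight 1/192
  (Y=1, W=0, Z=2, U=3, X=1) weight 1/64
  (Y=1, W=1, Z=0, U=2, X=0) weight 1/96
  (Y=1, W=1, Z=2, U=3, X=0) weight 1/96
  … 8 more
Group by U:
  weight(U=2) = 1/16
  weight(U=3) = 5/48
Total weight = 1/16 + 5/48 = 1/6
P(U=2 | obs) = 1/16 / 1/6 = 3/8
P(U=3 | obs) = 5/48 / 1/6 = 5/8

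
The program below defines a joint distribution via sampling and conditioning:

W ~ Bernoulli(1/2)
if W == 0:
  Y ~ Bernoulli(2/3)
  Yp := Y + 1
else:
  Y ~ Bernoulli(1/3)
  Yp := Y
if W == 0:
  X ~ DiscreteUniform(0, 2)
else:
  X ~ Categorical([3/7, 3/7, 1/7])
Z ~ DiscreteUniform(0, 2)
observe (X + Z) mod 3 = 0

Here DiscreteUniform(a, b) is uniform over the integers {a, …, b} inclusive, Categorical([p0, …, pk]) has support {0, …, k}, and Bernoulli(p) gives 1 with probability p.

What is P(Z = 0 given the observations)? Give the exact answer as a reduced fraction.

P(Z = 0 | obs) = 8/21

Enumerate traces; 12 have nonzero weight after conditioning:
  (W=0, Y=0, X=0, Z=0) weight 1/54
  (W=0, Y=0, X=1, Z=2) weight 1/54
  (W=0, Y=0, X=2, Z=1) weight 1/54
  (W=0, Y=1, X=0, Z=0) weight 1/27
  (W=0, Y=1, X=1, Z=2) weight 1/27
  (W=0, Y=1, X=2, Z=1) weight 1/27
  (W=1, Y=0, X=0, Z=0) weight 1/21
  (W=1, Y=0, X=1, Z=2) weight 1/21
  … 4 more
Group by Z:
  weight(Z=0) = 8/63
  weight(Z=1) = 5/63
  weight(Z=2) = 8/63
Total weight = 8/63 + 5/63 + 8/63 = 1/3
P(Z=0 | obs) = 8/63 / 1/3 = 8/21
P(Z=1 | obs) = 5/63 / 1/3 = 5/21
P(Z=2 | obs) = 8/63 / 1/3 = 8/21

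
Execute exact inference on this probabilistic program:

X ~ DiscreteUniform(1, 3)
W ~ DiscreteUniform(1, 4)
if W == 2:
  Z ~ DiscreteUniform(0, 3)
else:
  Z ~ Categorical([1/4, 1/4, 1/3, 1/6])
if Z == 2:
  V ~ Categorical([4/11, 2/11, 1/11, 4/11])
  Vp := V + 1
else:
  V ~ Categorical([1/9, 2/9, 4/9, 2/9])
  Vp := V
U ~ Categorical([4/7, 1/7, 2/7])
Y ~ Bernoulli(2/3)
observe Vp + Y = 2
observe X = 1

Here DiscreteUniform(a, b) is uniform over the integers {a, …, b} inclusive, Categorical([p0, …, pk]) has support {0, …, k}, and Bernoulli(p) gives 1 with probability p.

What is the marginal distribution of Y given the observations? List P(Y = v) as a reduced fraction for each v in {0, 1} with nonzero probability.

P(Y=0) = 287/709, P(Y=1) = 422/709

Enumerate traces; 96 have nonzero weight after conditioning:
  (X=1, W=1, Z=0, V=1, U=0, Y=1) weight 1/567
  (X=1, W=1, Z=0, V=1, U=1, Y=1) weight 1/2268
  (X=1, W=1, Z=0, V=1, U=2, Y=1) weight 1/1134
  (X=1, W=1, Z=0, V=2, U=0, Y=0) weight 1/567
  (X=1, W=1, Z=0, V=2, U=1, Y=0) weight 1/2268
  (X=1, W=1, Z=0, V=2, U=2, Y=0) weight 1/1134
  (X=1, W=1, Z=1, V=1, U=0, Y=1) weight 1/567
  (X=1, W=1, Z=1, V=1, U=1, Y=1) weight 1/2268
  … 88 more
Group by Y:
  weight(Y=0) = 287/7128
  weight(Y=1) = 211/3564
Total weight = 287/7128 + 211/3564 = 709/7128
P(Y=0 | obs) = 287/7128 / 709/7128 = 287/709
P(Y=1 | obs) = 211/3564 / 709/7128 = 422/709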